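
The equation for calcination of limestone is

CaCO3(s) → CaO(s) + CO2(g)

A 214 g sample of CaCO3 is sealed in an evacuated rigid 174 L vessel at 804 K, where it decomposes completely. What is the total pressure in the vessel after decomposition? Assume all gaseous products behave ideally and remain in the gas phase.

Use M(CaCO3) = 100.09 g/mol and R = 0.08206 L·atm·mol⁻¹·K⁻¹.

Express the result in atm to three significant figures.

0.811 atm

n(CaCO3) = 214 / 100.09 = 2.138 mol
n(gas produced) = (1/1) × 2.138 = 2.138 mol
P = nRT/V = 2.138 × 0.08206 × 804 / 174 = 0.8107 atm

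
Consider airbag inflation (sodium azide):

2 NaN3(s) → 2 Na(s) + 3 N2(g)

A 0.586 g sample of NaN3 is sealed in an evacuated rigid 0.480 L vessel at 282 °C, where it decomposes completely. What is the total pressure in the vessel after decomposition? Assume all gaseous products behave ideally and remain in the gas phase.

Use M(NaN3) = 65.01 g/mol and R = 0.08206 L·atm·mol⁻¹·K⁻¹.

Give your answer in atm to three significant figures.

1.28 atm

n(NaN3) = 0.586 / 65.01 = 0.009014 mol
n(gas produced) = (3/2) × 0.009014 = 0.01352 mol
P = nRT/V = 0.01352 × 0.08206 × 555.15 / 0.480 = 1.283 atm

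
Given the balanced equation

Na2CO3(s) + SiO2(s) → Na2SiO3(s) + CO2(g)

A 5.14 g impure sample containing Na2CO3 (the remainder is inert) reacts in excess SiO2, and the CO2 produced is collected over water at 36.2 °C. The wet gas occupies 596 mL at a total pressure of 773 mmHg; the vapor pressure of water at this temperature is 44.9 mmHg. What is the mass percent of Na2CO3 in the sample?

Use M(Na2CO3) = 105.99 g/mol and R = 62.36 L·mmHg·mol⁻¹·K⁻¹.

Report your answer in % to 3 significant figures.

46.4 %

P(CO2) = 773 − 44.9 = 728.1 mmHg
n(CO2) = PV/RT = (728.1 × 0.5960) / (62.36 × 309.35) = 0.02249 mol
n(Na2CO3) = (1/1) × 0.02249 = 0.02249 mol
m(Na2CO3) = 0.02249 × 105.99 = 2.384 g
%Na2CO3 = 2.384 / 5.14 × 100 = 46.38%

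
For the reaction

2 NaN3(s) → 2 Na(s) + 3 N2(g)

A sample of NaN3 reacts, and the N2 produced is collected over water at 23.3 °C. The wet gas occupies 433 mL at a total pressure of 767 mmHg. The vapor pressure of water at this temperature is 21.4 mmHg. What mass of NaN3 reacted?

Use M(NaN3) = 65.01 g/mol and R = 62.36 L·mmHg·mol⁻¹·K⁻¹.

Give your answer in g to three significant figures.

0.757 g

P(N2) = 767 − 21.4 = 745.6 mmHg
n(N2) = PV/RT = (745.6 × 0.4330) / (62.36 × 296.45) = 0.01746 mol
n(NaN3) = (2/3) × 0.01746 = 0.01164 mol
m(NaN3) = 0.01164 × 65.01 = 0.7567 g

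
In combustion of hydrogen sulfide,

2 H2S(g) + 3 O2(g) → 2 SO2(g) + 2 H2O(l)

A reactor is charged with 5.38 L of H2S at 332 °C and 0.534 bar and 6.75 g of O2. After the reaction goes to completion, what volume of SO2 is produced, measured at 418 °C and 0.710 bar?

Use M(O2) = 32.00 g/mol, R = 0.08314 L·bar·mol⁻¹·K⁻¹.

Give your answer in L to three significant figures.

4.62 L

n(H2S) = PV/RT = (0.534 × 5.38) / (0.08314 × 605.15) = 0.05710 mol
n(O2) = 6.75 / 32.00 = 0.2109 mol
For 0.05710 mol H2S, stoichiometry requires (3/2) × 0.05710 = 0.08565 mol O2; 0.2109 mol is available, so H2S is limiting.
n(SO2) = (2/2) × 0.05710 = 0.05710 mol
V(SO2) = nRT/P = 0.05710 × 0.08314 × 691.15 / 0.710 = 4.621 L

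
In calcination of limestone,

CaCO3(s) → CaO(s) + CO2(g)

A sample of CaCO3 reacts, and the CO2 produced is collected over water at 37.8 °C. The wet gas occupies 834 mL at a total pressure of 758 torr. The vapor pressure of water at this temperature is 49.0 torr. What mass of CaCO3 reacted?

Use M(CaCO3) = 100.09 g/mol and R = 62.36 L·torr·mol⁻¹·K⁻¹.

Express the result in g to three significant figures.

3.05 g

P(CO2) = 758 − 49.0 = 709.0 torr
n(CO2) = PV/RT = (709.0 × 0.8340) / (62.36 × 310.95) = 0.03049 mol
n(CaCO3) = (1/1) × 0.03049 = 0.03049 mol
m(CaCO3) = 0.03049 × 100.09 = 3.052 g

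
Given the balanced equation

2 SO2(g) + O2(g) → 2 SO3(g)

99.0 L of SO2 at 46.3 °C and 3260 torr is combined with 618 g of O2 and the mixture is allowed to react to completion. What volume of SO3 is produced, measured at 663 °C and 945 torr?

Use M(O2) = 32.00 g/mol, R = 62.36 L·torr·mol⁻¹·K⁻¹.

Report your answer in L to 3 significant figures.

1000 L

n(SO2) = PV/RT = (3260 × 99.0) / (62.36 × 319.45) = 16.20 mol
n(O2) = 618 / 32.00 = 19.31 mol
For 16.20 mol SO2, stoichiometry requires (1/2) × 16.20 = 8.100 mol O2; 19.31 mol is available, so SO2 is limiting.
n(SO3) = (2/2) × 16.20 = 16.20 mol
V(SO3) = nRT/P = 16.20 × 62.36 × 936.15 / 945 = 1001 L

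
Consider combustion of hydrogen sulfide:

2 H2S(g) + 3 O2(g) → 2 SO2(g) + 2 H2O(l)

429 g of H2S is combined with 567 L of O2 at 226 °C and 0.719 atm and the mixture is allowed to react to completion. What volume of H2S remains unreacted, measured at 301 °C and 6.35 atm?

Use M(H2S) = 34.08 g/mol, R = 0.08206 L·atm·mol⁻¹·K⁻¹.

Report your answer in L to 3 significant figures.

n(H2S) = 429 / 34.08 = 12.59 mol
n(O2) = PV/RT = (0.719 × 567) / (0.08206 × 499.15) = 9.953 mol
For 12.59 mol H2S, stoichiometry requires (3/2) × 12.59 = 18.88 mol O2; 9.953 mol is available, so O2 is limiting.
n(H2S) consumed = (2/3) × 9.953 = 6.635 mol; remaining = 12.59 − 6.635 = 5.955 mol
V(H2S) = nRT/P = 5.955 × 0.08206 × 574.15 / 6.35 = 44.18 L

44.2 L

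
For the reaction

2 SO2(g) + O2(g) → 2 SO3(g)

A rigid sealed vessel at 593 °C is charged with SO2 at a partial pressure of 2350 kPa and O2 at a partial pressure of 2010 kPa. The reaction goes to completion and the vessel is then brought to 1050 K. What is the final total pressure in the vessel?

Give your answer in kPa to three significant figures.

3860 kPa

Because the vessel is rigid and T is held at 593 °C, work the stoichiometry in partial pressures (P_i = n_iRT/V).
P(O2) required for 2350 kPa of SO2 = (1/2) × 2350 = 1175 kPa; available 2010 kPa, so SO2 is limiting.
P(O2) remaining = 2010 − (1/2) × 2350 = 835.0 kPa
P(gaseous products) = (2)/2 × 2350 = 2350 kPa
P_total at 593 °C = 835.0 + 2350 = 3185 kPa
Scaling to 1050 K: P = 3185 × 1050/866.15 = 3861 kPa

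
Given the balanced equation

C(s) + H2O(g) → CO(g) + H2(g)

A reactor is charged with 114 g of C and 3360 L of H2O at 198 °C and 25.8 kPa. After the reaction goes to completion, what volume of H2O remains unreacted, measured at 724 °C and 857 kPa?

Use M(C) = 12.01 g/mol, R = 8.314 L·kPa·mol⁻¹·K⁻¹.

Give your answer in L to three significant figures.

n(C) = 114 / 12.01 = 9.492 mol
n(H2O) = PV/RT = (25.8 × 3360) / (8.314 × 471.15) = 22.13 mol
For 9.492 mol C, stoichiometry requires (1/1) × 9.492 = 9.492 mol H2O; 22.13 mol is available, so C is limiting.
n(H2O) consumed = (1/1) × 9.492 = 9.492 mol; remaining = 22.13 − 9.492 = 12.64 mol
V(H2O) = nRT/P = 12.64 × 8.314 × 997.15 / 857 = 122.3 L

122 L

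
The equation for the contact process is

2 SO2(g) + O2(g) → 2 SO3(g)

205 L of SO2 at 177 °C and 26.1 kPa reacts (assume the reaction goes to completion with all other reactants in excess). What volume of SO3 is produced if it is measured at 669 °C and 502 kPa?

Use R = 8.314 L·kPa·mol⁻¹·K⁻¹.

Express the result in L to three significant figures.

n(SO2) = PV/RT = (26.1 × 205) / (8.314 × 450.15) = 1.430 mol
n(SO3) = (2/2) × 1.430 = 1.430 mol
V = nRT/P = 1.430 × 8.314 × 942.15 / 502 = 22.31 L

22.3 L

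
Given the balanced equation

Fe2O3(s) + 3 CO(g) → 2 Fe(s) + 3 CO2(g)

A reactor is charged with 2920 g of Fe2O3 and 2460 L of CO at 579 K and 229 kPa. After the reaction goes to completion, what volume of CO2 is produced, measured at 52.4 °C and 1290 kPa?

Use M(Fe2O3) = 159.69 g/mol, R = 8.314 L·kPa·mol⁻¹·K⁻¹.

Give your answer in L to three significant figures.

n(Fe2O3) = 2920 / 159.69 = 18.29 mol
n(CO) = PV/RT = (229 × 2460) / (8.314 × 579) = 117.0 mol
For 18.29 mol Fe2O3, stoichiometry requires (3/1) × 18.29 = 54.87 mol CO; 117.0 mol is available, so Fe2O3 is limiting.
n(CO2) = (3/1) × 18.29 = 54.87 mol
V(CO2) = nRT/P = 54.87 × 8.314 × 325.55 / 1290 = 115.1 L

115 L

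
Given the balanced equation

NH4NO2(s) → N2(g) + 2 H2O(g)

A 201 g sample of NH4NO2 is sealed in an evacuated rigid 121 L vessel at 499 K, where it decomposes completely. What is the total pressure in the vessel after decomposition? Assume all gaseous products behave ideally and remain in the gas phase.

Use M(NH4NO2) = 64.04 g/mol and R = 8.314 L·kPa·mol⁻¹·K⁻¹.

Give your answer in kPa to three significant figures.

323 kPa

n(NH4NO2) = 201 / 64.04 = 3.139 mol
n(gas produced) = (3/1) × 3.139 = 9.417 mol
P = nRT/V = 9.417 × 8.314 × 499 / 121 = 322.9 kPa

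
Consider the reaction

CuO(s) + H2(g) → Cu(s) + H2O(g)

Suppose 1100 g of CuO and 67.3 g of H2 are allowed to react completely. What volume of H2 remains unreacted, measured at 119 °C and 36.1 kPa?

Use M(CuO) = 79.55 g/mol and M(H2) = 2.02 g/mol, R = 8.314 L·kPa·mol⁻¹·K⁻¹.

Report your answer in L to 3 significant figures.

1760 L

n(CuO) = 1100 / 79.55 = 13.83 mol
n(H2) = 67.3 / 2.02 = 33.32 mol
For 13.83 mol CuO, stoichiometry requires (1/1) × 13.83 = 13.83 mol H2; 33.32 mol is available, so CuO is limiting.
n(H2) consumed = (1/1) × 13.83 = 13.83 mol; remaining = 33.32 − 13.83 = 19.49 mol
V(H2) = nRT/P = 19.49 × 8.314 × 392.15 / 36.1 = 1760 L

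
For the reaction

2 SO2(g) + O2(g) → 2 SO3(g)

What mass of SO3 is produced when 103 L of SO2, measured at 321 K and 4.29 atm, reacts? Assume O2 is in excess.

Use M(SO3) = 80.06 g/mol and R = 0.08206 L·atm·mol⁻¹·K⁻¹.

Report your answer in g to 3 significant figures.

1340 g

n(SO2) = PV/RT = (4.29 × 103) / (0.08206 × 321) = 16.77 mol
n(SO3) = (2/2) × 16.77 = 16.77 mol
m(SO3) = 16.77 × 80.06 = 1343 g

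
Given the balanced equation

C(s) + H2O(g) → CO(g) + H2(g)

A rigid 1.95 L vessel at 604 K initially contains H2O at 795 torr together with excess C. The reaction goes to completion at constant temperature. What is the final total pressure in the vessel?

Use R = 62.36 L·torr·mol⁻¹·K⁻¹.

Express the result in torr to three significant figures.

1590 torr

At constant T and V, P ∝ n(gas): 1 mol gas → 2 mol gas.
P_final = (2/1) × 795 = 1590 torr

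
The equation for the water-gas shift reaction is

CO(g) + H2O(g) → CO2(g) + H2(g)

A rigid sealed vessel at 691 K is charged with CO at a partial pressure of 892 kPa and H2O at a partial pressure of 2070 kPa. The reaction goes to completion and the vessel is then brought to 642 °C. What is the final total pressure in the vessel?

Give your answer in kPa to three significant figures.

3920 kPa

At constant V, partial pressures at 691 K are proportional to moles, so apply stoichiometry directly to pressures.
P(H2O) required for 892 kPa of CO = (1/1) × 892 = 892.0 kPa; available 2070 kPa, so CO is limiting.
P(H2O) remaining = 2070 − (1/1) × 892 = 1178 kPa
P(gaseous products) = (1+1)/1 × 892 = 1784 kPa
P_total at 691 K = 1178 + 1784 = 2962 kPa
Scaling to 642 °C: P = 2962 × 915.15/691 = 3923 kPa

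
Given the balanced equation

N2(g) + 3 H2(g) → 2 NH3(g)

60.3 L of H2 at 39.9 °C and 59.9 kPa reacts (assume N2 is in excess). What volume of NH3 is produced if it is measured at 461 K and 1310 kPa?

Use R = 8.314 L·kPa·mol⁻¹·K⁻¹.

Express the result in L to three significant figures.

2.71 L

n(H2) = PV/RT = (59.9 × 60.3) / (8.314 × 313.05) = 1.388 mol
n(NH3) = (2/3) × 1.388 = 0.9253 mol
V = nRT/P = 0.9253 × 8.314 × 461 / 1310 = 2.707 L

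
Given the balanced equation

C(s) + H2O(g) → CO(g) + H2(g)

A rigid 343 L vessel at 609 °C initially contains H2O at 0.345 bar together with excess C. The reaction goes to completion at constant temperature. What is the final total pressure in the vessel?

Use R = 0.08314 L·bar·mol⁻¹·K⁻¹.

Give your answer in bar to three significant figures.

0.690 bar

Rigid vessel, constant T ⇒ P scales with total gas moles (1 → 2).
P_final = (2/1) × 0.345 = 0.6900 bar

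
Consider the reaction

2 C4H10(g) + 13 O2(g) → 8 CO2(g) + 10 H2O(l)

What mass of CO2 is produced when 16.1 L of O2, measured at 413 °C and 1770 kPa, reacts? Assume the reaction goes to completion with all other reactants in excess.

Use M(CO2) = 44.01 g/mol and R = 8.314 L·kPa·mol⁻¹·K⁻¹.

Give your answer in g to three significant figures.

135 g

n(O2) = PV/RT = (1770 × 16.1) / (8.314 × 686.15) = 4.995 mol
n(CO2) = (8/13) × 4.995 = 3.074 mol
m(CO2) = 3.074 × 44.01 = 135.3 g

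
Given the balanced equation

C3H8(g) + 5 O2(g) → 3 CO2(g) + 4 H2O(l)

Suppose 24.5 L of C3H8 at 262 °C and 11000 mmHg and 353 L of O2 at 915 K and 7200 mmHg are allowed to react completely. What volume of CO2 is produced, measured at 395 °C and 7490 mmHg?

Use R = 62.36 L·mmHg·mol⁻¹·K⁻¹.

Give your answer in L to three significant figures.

n(C3H8) = PV/RT = (11000 × 24.5) / (62.36 × 535.15) = 8.076 mol
n(O2) = PV/RT = (7200 × 353) / (62.36 × 915) = 44.54 mol
For 8.076 mol C3H8, stoichiometry requires (5/1) × 8.076 = 40.38 mol O2; 44.54 mol is available, so C3H8 is limiting.
n(CO2) = (3/1) × 8.076 = 24.23 mol
V(CO2) = nRT/P = 24.23 × 62.36 × 668.15 / 7490 = 134.8 L

135 L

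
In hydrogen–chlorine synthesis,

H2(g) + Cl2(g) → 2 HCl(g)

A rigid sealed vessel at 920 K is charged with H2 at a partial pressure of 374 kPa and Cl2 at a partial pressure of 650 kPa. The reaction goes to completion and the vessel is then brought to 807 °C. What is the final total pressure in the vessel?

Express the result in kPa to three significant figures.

1200 kPa

With V and T fixed, P_i ∝ n_i, so the mole ratios apply directly to partial pressures at 920 K.
P(Cl2) required for 374 kPa of H2 = (1/1) × 374 = 374.0 kPa; available 650 kPa, so H2 is limiting.
P(Cl2) remaining = 650 − (1/1) × 374 = 276.0 kPa
P(gaseous products) = (2)/1 × 374 = 748.0 kPa
P_total at 920 K = 276.0 + 748.0 = 1024 kPa
Scaling to 807 °C: P = 1024 × 1080.15/920 = 1202 kPa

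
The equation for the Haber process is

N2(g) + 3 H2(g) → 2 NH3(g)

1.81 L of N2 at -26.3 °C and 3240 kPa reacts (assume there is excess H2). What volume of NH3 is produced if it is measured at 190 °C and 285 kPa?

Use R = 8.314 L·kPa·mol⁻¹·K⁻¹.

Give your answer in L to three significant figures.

77.2 L

n(N2) = PV/RT = (3240 × 1.81) / (8.314 × 246.85) = 2.857 mol
n(NH3) = (2/1) × 2.857 = 5.714 mol
V = nRT/P = 5.714 × 8.314 × 463.15 / 285 = 77.20 L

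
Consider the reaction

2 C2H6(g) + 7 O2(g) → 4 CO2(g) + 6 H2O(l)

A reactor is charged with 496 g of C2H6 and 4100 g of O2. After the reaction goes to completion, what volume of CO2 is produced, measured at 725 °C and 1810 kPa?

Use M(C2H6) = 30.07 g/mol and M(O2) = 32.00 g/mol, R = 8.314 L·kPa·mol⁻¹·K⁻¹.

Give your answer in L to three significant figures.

151 L

n(C2H6) = 496 / 30.07 = 16.49 mol
n(O2) = 4100 / 32.00 = 128.1 mol
For 16.49 mol C2H6, stoichiometry requires (7/2) × 16.49 = 57.71 mol O2; 128.1 mol is available, so C2H6 is limiting.
n(CO2) = (4/2) × 16.49 = 32.98 mol
V(CO2) = nRT/P = 32.98 × 8.314 × 998.15 / 1810 = 151.2 L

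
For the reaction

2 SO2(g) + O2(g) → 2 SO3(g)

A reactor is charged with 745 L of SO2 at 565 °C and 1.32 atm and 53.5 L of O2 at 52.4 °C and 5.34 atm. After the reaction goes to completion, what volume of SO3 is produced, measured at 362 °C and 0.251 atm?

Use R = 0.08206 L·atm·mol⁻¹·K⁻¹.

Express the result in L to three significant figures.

2970 L

n(SO2) = PV/RT = (1.32 × 745) / (0.08206 × 838.15) = 14.30 mol
n(O2) = PV/RT = (5.34 × 53.5) / (0.08206 × 325.55) = 10.69 mol
For 14.30 mol SO2, stoichiometry requires (1/2) × 14.30 = 7.150 mol O2; 10.69 mol is available, so SO2 is limiting.
n(SO3) = (2/2) × 14.30 = 14.30 mol
V(SO3) = nRT/P = 14.30 × 0.08206 × 635.15 / 0.251 = 2969 L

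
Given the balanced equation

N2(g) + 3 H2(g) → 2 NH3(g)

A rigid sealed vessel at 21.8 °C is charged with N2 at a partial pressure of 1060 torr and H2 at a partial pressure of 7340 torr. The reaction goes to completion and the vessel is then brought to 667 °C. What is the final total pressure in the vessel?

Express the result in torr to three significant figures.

20000 torr

Because the vessel is rigid and T is held at 21.8 °C, work the stoichiometry in partial pressures (P_i = n_iRT/V).
P(H2) required for 1060 torr of N2 = (3/1) × 1060 = 3180 torr; available 7340 torr, so N2 is limiting.
P(H2) remaining = 7340 − (3/1) × 1060 = 4160 torr
P(gaseous products) = (2)/1 × 1060 = 2120 torr
P_total at 21.8 °C = 4160 + 2120 = 6280 torr
Scaling to 667 °C: P = 6280 × 940.15/294.95 = 20020 torr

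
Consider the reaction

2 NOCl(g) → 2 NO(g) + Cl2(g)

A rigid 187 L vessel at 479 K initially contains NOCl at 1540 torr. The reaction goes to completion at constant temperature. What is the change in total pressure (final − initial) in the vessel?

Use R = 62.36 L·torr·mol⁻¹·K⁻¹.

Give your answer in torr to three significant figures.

Since T and V are fixed, P_final/P_initial = n_final/n_initial = 3/2.
P_final = (3/2) × 1540 = 2310 torr; ΔP = 2310 − 1540 = 770.0 torr

770 torr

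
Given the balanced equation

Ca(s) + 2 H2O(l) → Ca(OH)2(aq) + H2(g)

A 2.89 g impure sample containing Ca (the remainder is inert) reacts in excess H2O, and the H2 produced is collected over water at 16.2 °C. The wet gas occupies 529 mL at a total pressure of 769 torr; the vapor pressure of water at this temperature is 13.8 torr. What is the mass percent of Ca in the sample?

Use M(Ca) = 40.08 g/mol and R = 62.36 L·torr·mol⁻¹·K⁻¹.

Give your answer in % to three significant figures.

P(H2) = 769 − 13.8 = 755.2 torr
n(H2) = PV/RT = (755.2 × 0.5290) / (62.36 × 289.35) = 0.02214 mol
n(Ca) = (1/1) × 0.02214 = 0.02214 mol
m(Ca) = 0.02214 × 40.08 = 0.8874 g
%Ca = 0.8874 / 2.89 × 100 = 30.71%

30.7 %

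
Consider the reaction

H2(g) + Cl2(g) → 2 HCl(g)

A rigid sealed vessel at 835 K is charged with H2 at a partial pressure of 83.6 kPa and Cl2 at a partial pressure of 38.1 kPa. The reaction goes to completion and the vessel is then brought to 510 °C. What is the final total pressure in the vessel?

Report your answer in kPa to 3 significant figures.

With V and T fixed, P_i ∝ n_i, so the mole ratios apply directly to partial pressures at 835 K.
P(Cl2) required for 83.6 kPa of H2 = (1/1) × 83.6 = 83.60 kPa; available 38.1 kPa, so Cl2 is limiting.
P(H2) remaining = 83.6 − (1/1) × 38.1 = 45.50 kPa
P(gaseous products) = (2)/1 × 38.1 = 76.20 kPa
P_total at 835 K = 45.50 + 76.20 = 121.7 kPa
Scaling to 510 °C: P = 121.7 × 783.15/835 = 114.1 kPa

114 kPa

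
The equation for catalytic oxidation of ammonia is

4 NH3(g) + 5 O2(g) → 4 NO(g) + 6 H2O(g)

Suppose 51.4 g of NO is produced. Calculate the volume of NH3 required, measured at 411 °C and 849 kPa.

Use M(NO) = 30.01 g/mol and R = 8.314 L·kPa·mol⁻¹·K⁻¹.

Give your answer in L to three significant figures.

11.5 L

n(NO) = 51.40 / 30.01 = 1.713 mol
n(NH3) = (4/4) × 1.713 = 1.713 mol
V = nRT/P = 1.713 × 8.314 × 684.15 / 849 = 11.48 L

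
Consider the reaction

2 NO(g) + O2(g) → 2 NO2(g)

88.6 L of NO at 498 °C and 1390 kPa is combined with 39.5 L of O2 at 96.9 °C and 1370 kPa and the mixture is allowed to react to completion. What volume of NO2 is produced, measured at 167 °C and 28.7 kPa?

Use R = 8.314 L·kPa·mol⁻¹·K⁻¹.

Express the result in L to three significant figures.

n(NO) = PV/RT = (1390 × 88.6) / (8.314 × 771.15) = 19.21 mol
n(O2) = PV/RT = (1370 × 39.5) / (8.314 × 370.05) = 17.59 mol
For 19.21 mol NO, stoichiometry requires (1/2) × 19.21 = 9.605 mol O2; 17.59 mol is available, so NO is limiting.
n(NO2) = (2/2) × 19.21 = 19.21 mol
V(NO2) = nRT/P = 19.21 × 8.314 × 440.15 / 28.7 = 2449 L

2450 L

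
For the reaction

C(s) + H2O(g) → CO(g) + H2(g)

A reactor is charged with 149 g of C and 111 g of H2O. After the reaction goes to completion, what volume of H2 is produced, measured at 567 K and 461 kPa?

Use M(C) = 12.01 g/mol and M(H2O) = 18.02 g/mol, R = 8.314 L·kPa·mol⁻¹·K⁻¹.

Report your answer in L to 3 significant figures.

63.0 L

n(C) = 149 / 12.01 = 12.41 mol
n(H2O) = 111 / 18.02 = 6.160 mol
For 12.41 mol C, stoichiometry requires (1/1) × 12.41 = 12.41 mol H2O; 6.160 mol is available, so H2O is limiting.
n(H2) = (1/1) × 6.160 = 6.160 mol
V(H2) = nRT/P = 6.160 × 8.314 × 567 / 461 = 62.99 L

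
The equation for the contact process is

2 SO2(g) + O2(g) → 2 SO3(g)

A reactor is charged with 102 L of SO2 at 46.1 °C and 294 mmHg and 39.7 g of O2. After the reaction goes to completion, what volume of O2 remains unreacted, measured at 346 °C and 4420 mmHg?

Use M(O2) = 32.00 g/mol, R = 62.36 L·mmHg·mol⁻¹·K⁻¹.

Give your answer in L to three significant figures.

4.26 L

n(SO2) = PV/RT = (294 × 102) / (62.36 × 319.25) = 1.506 mol
n(O2) = 39.7 / 32.00 = 1.241 mol
For 1.506 mol SO2, stoichiometry requires (1/2) × 1.506 = 0.7530 mol O2; 1.241 mol is available, so SO2 is limiting.
n(O2) consumed = (1/2) × 1.506 = 0.7530 mol; remaining = 1.241 − 0.7530 = 0.4880 mol
V(O2) = nRT/P = 0.4880 × 62.36 × 619.15 / 4420 = 4.263 L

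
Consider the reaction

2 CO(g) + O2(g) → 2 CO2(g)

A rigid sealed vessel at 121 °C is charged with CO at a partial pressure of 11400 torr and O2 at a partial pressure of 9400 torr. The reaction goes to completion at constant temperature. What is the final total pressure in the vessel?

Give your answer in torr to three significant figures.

With V and T fixed, P_i ∝ n_i, so the mole ratios apply directly to partial pressures at 121 °C.
P(O2) required for 11400 torr of CO = (1/2) × 11400 = 5700 torr; available 9400 torr, so CO is limiting.
P(O2) remaining = 9400 − (1/2) × 11400 = 3700 torr
P(gaseous products) = (2)/2 × 11400 = 11400 torr
P_total at 121 °C = 3700 + 11400 = 15100 torr

15100 torr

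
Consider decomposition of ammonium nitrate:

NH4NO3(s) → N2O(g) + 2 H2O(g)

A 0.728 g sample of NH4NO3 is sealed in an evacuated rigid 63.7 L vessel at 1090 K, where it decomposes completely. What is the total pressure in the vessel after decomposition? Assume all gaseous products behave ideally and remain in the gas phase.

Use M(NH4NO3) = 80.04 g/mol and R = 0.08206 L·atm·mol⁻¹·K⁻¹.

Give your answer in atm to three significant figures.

n(NH4NO3) = 0.728 / 80.04 = 0.009095 mol
n(gas produced) = (3/1) × 0.009095 = 0.02729 mol
P = nRT/V = 0.02729 × 0.08206 × 1090 / 63.7 = 0.03832 atm

0.0383 atm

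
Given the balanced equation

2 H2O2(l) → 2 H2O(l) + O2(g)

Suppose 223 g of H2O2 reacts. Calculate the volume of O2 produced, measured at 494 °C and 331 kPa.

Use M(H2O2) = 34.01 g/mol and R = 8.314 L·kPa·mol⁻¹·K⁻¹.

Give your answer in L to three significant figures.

63.2 L

n(H2O2) = 223.0 / 34.01 = 6.557 mol
n(O2) = (1/2) × 6.557 = 3.279 mol
V = nRT/P = 3.279 × 8.314 × 767.15 / 331 = 63.18 L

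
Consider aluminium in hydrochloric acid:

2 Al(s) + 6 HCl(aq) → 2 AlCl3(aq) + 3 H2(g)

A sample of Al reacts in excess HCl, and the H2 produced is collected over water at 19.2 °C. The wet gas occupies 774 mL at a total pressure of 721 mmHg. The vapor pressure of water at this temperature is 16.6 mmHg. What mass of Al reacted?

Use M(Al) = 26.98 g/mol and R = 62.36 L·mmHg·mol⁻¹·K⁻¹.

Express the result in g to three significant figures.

P(H2) = 721 − 16.6 = 704.4 mmHg
n(H2) = PV/RT = (704.4 × 0.7740) / (62.36 × 292.35) = 0.02991 mol
n(Al) = (2/3) × 0.02991 = 0.01994 mol
m(Al) = 0.01994 × 26.98 = 0.5380 g

0.538 g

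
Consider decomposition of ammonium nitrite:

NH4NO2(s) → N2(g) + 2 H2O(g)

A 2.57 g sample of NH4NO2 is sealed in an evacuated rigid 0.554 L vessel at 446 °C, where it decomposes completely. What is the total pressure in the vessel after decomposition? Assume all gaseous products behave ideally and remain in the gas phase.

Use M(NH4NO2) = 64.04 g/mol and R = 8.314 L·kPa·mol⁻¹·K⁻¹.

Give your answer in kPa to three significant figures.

n(NH4NO2) = 2.57 / 64.04 = 0.04013 mol
n(gas produced) = (3/1) × 0.04013 = 0.1204 mol
P = nRT/V = 0.1204 × 8.314 × 719.15 / 0.554 = 1299 kPa

1300 kPa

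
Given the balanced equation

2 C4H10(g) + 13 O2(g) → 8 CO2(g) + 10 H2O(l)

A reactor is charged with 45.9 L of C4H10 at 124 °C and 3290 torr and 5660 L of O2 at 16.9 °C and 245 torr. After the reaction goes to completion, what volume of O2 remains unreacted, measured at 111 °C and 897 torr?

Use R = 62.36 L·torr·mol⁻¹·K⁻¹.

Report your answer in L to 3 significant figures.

n(C4H10) = PV/RT = (3290 × 45.9) / (62.36 × 397.15) = 6.097 mol
n(O2) = PV/RT = (245 × 5660) / (62.36 × 290.05) = 76.67 mol
For 6.097 mol C4H10, stoichiometry requires (13/2) × 6.097 = 39.63 mol O2; 76.67 mol is available, so C4H10 is limiting.
n(O2) consumed = (13/2) × 6.097 = 39.63 mol; remaining = 76.67 − 39.63 = 37.04 mol
V(O2) = nRT/P = 37.04 × 62.36 × 384.15 / 897 = 989.2 L

989 L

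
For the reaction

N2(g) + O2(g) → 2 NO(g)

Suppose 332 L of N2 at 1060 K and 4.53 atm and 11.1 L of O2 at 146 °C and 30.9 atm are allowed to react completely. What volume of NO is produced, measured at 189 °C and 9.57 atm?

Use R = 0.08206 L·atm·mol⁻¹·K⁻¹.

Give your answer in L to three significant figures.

79.0 L

n(N2) = PV/RT = (4.53 × 332) / (0.08206 × 1060) = 17.29 mol
n(O2) = PV/RT = (30.9 × 11.1) / (0.08206 × 419.15) = 9.972 mol
For 17.29 mol N2, stoichiometry requires (1/1) × 17.29 = 17.29 mol O2; 9.972 mol is available, so O2 is limiting.
n(NO) = (2/1) × 9.972 = 19.94 mol
V(NO) = nRT/P = 19.94 × 0.08206 × 462.15 / 9.57 = 79.02 L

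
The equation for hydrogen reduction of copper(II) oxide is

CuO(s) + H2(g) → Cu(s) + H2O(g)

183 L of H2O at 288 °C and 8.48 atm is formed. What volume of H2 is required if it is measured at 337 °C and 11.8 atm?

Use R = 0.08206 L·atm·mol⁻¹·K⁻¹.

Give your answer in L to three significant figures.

143 L

n(H2O) = PV/RT = (8.48 × 183) / (0.08206 × 561.15) = 33.70 mol
n(H2) = (1/1) × 33.70 = 33.70 mol
V = nRT/P = 33.70 × 0.08206 × 610.15 / 11.8 = 143.0 L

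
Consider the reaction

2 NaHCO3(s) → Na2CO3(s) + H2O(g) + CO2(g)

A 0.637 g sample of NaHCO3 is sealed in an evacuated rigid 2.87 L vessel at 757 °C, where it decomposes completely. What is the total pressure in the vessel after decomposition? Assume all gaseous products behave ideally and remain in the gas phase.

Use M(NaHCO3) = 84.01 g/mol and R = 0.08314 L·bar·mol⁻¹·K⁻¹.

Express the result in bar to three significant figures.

n(NaHCO3) = 0.637 / 84.01 = 0.007582 mol
n(gas produced) = (2/2) × 0.007582 = 0.007582 mol
P = nRT/V = 0.007582 × 0.08314 × 1030.15 / 2.87 = 0.2263 bar

0.226 bar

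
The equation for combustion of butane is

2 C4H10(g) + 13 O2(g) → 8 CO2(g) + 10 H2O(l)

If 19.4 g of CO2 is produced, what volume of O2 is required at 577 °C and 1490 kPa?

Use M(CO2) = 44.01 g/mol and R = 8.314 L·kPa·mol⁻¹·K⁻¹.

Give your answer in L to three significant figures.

3.40 L

n(CO2) = 19.40 / 44.01 = 0.4408 mol
n(O2) = (13/8) × 0.4408 = 0.7163 mol
V = nRT/P = 0.7163 × 8.314 × 850.15 / 1490 = 3.398 L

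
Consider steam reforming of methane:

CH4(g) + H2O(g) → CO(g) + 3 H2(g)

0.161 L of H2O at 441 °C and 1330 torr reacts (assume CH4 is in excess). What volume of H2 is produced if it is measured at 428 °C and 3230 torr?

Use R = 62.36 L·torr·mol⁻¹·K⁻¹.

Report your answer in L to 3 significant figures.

n(H2O) = PV/RT = (1330 × 0.161) / (62.36 × 714.15) = 0.004808 mol
n(H2) = (3/1) × 0.004808 = 0.01442 mol
V = nRT/P = 0.01442 × 62.36 × 701.15 / 3230 = 0.1952 L

0.195 L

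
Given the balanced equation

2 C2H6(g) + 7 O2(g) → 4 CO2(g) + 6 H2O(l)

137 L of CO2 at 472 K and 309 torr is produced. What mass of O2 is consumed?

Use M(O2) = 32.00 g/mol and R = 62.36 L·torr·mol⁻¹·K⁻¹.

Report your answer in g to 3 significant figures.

n(CO2) = PV/RT = (309 × 137) / (62.36 × 472) = 1.438 mol
n(O2) = (7/4) × 1.438 = 2.516 mol
m(O2) = 2.516 × 32.00 = 80.51 g

80.5 g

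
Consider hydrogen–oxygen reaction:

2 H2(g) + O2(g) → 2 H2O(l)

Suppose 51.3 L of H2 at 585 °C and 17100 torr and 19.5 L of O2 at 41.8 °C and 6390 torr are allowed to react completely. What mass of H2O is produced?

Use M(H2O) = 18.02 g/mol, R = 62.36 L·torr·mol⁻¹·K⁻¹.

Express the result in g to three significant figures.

n(H2) = PV/RT = (17100 × 51.3) / (62.36 × 858.15) = 16.39 mol
n(O2) = PV/RT = (6390 × 19.5) / (62.36 × 314.95) = 6.344 mol
For 16.39 mol H2, stoichiometry requires (1/2) × 16.39 = 8.195 mol O2; 6.344 mol is available, so O2 is limiting.
n(H2O) = (2/1) × 6.344 = 12.69 mol
m(H2O) = 12.69 × 18.02 = 228.7 g

229 g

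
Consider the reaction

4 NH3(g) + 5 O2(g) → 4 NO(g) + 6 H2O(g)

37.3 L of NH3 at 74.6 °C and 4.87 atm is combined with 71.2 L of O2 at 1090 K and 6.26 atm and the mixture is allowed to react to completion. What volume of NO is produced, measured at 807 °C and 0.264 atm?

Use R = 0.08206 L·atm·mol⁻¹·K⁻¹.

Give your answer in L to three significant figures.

1340 L

n(NH3) = PV/RT = (4.87 × 37.3) / (0.08206 × 347.75) = 6.366 mol
n(O2) = PV/RT = (6.26 × 71.2) / (0.08206 × 1090) = 4.983 mol
For 6.366 mol NH3, stoichiometry requires (5/4) × 6.366 = 7.957 mol O2; 4.983 mol is available, so O2 is limiting.
n(NO) = (4/5) × 4.983 = 3.986 mol
V(NO) = nRT/P = 3.986 × 0.08206 × 1080.15 / 0.264 = 1338 L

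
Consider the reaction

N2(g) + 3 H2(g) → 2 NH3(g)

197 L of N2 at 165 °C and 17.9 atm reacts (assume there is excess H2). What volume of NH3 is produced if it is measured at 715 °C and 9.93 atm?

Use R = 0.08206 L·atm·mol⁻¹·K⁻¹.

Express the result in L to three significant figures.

n(N2) = PV/RT = (17.9 × 197) / (0.08206 × 438.15) = 98.08 mol
n(NH3) = (2/1) × 98.08 = 196.2 mol
V = nRT/P = 196.2 × 0.08206 × 988.15 / 9.93 = 1602 L

1600 L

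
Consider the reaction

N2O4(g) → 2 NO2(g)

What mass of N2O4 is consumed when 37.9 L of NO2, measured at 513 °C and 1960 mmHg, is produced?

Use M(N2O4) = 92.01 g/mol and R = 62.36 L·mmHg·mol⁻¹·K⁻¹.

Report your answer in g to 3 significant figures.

69.7 g

n(NO2) = PV/RT = (1960 × 37.9) / (62.36 × 786.15) = 1.515 mol
n(N2O4) = (1/2) × 1.515 = 0.7575 mol
m(N2O4) = 0.7575 × 92.01 = 69.70 g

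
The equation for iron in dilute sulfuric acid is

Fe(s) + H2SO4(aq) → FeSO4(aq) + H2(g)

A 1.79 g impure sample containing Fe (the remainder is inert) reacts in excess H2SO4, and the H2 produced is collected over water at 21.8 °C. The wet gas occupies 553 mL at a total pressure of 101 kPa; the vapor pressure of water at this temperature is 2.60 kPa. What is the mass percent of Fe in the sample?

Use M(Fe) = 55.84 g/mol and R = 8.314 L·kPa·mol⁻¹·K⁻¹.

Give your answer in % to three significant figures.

69.2 %

P(H2) = 101 − 2.60 = 98.40 kPa
n(H2) = PV/RT = (98.40 × 0.5530) / (8.314 × 294.95) = 0.02219 mol
n(Fe) = (1/1) × 0.02219 = 0.02219 mol
m(Fe) = 0.02219 × 55.84 = 1.239 g
%Fe = 1.239 / 1.79 × 100 = 69.22%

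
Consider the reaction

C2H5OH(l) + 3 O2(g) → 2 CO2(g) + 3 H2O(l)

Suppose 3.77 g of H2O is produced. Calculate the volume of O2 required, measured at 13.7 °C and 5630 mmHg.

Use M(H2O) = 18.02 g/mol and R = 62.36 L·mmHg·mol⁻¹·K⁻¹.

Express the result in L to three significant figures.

0.665 L

n(H2O) = 3.770 / 18.02 = 0.2092 mol
n(O2) = (3/3) × 0.2092 = 0.2092 mol
V = nRT/P = 0.2092 × 62.36 × 286.85 / 5630 = 0.6647 L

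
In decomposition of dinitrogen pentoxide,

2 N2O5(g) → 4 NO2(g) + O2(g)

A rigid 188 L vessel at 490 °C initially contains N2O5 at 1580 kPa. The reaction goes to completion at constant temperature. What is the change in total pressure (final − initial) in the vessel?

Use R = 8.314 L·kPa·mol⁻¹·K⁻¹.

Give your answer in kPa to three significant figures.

2370 kPa

Since T and V are fixed, P_final/P_initial = n_final/n_initial = 5/2.
P_final = (5/2) × 1580 = 3950 kPa; ΔP = 3950 − 1580 = 2370 kPa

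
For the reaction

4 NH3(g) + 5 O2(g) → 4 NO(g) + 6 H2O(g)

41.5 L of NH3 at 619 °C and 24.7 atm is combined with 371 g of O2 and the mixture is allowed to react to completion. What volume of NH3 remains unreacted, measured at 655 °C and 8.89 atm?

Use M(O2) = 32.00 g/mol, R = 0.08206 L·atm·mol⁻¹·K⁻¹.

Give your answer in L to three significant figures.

40.5 L

n(NH3) = PV/RT = (24.7 × 41.5) / (0.08206 × 892.15) = 14.00 mol
n(O2) = 371 / 32.00 = 11.59 mol
For 14.00 mol NH3, stoichiometry requires (5/4) × 14.00 = 17.50 mol O2; 11.59 mol is available, so O2 is limiting.
n(NH3) consumed = (4/5) × 11.59 = 9.272 mol; remaining = 14.00 − 9.272 = 4.728 mol
V(NH3) = nRT/P = 4.728 × 0.08206 × 928.15 / 8.89 = 40.51 L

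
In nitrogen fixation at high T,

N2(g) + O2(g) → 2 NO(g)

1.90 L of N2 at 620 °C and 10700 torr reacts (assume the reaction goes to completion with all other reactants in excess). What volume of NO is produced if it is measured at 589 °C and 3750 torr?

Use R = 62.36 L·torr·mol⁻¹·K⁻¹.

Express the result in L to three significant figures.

10.5 L

n(N2) = PV/RT = (10700 × 1.90) / (62.36 × 893.15) = 0.3650 mol
n(NO) = (2/1) × 0.3650 = 0.7300 mol
V = nRT/P = 0.7300 × 62.36 × 862.15 / 3750 = 10.47 L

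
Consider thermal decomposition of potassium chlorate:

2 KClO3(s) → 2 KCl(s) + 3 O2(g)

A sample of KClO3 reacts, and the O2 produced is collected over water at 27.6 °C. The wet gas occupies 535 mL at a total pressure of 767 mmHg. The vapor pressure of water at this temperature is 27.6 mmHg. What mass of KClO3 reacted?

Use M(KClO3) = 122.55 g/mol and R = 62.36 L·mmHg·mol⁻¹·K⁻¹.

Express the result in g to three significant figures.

1.72 g

P(O2) = 767 − 27.6 = 739.4 mmHg
n(O2) = PV/RT = (739.4 × 0.5350) / (62.36 × 300.75) = 0.02109 mol
n(KClO3) = (2/3) × 0.02109 = 0.01406 mol
m(KClO3) = 0.01406 × 122.55 = 1.723 g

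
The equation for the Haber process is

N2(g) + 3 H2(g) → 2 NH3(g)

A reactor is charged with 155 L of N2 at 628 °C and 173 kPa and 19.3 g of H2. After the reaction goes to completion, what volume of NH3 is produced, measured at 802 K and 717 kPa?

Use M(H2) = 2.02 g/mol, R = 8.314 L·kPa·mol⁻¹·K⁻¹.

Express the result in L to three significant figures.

59.2 L

n(N2) = PV/RT = (173 × 155) / (8.314 × 901.15) = 3.579 mol
n(H2) = 19.3 / 2.02 = 9.554 mol
For 3.579 mol N2, stoichiometry requires (3/1) × 3.579 = 10.74 mol H2; 9.554 mol is available, so H2 is limiting.
n(NH3) = (2/3) × 9.554 = 6.369 mol
V(NH3) = nRT/P = 6.369 × 8.314 × 802 / 717 = 59.23 L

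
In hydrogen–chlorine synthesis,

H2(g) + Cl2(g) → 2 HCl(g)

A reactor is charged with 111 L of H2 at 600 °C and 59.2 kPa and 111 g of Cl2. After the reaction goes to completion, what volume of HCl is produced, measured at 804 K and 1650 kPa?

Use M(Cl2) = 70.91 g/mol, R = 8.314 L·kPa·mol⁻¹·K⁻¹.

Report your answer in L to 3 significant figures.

n(H2) = PV/RT = (59.2 × 111) / (8.314 × 873.15) = 0.9052 mol
n(Cl2) = 111 / 70.91 = 1.565 mol
For 0.9052 mol H2, stoichiometry requires (1/1) × 0.9052 = 0.9052 mol Cl2; 1.565 mol is available, so H2 is limiting.
n(HCl) = (2/1) × 0.9052 = 1.810 mol
V(HCl) = nRT/P = 1.810 × 8.314 × 804 / 1650 = 7.333 L

7.33 L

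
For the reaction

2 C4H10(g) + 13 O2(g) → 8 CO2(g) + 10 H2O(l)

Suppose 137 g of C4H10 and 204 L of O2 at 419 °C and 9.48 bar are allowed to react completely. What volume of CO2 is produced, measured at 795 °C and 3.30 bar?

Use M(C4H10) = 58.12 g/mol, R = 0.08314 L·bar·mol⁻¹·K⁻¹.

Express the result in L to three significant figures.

n(C4H10) = 137 / 58.12 = 2.357 mol
n(O2) = PV/RT = (9.48 × 204) / (0.08314 × 692.15) = 33.61 mol
For 2.357 mol C4H10, stoichiometry requires (13/2) × 2.357 = 15.32 mol O2; 33.61 mol is available, so C4H10 is limiting.
n(CO2) = (8/2) × 2.357 = 9.428 mol
V(CO2) = nRT/P = 9.428 × 0.08314 × 1068.15 / 3.30 = 253.7 L

254 L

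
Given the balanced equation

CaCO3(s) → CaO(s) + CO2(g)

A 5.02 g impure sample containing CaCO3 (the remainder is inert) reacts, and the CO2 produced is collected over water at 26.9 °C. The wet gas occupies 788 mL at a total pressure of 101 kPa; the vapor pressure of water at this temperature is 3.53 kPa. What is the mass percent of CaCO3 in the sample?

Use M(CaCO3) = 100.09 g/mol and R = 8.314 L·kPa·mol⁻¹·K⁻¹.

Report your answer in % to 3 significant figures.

P(CO2) = 101 − 3.53 = 97.47 kPa
n(CO2) = PV/RT = (97.47 × 0.7880) / (8.314 × 300.05) = 0.03079 mol
n(CaCO3) = (1/1) × 0.03079 = 0.03079 mol
m(CaCO3) = 0.03079 × 100.09 = 3.082 g
%CaCO3 = 3.082 / 5.02 × 100 = 61.39%

61.4 %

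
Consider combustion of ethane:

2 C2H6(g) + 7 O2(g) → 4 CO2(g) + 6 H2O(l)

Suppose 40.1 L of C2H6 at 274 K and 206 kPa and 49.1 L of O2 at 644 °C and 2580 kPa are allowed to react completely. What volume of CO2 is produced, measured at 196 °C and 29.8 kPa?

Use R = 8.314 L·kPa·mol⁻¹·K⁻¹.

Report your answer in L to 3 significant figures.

949 L

n(C2H6) = PV/RT = (206 × 40.1) / (8.314 × 274) = 3.626 mol
n(O2) = PV/RT = (2580 × 49.1) / (8.314 × 917.15) = 16.61 mol
For 3.626 mol C2H6, stoichiometry requires (7/2) × 3.626 = 12.69 mol O2; 16.61 mol is available, so C2H6 is limiting.
n(CO2) = (4/2) × 3.626 = 7.252 mol
V(CO2) = nRT/P = 7.252 × 8.314 × 469.15 / 29.8 = 949.2 L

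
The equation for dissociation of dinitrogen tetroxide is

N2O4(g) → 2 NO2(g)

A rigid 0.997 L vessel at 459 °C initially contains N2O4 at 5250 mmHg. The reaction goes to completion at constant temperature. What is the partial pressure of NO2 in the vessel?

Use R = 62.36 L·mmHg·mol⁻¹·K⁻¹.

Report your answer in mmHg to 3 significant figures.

n(N2O4)₀ = PV/RT = (5250 × 0.997) / (62.36 × 732.15) = 0.1146 mol
n(NO2) = (2/1) × 0.1146 = 0.2292 mol
P(NO2) = nRT/V = 0.2292 × 62.36 × 732.15 / 0.997 = 10500 mmHg

10500 mmHg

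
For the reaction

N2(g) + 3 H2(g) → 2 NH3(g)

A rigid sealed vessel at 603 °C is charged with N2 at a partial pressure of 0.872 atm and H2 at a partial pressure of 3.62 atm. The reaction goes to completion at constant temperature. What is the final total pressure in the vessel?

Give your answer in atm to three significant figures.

2.75 atm

Because the vessel is rigid and T is held at 603 °C, work the stoichiometry in partial pressures (P_i = n_iRT/V).
P(H2) required for 0.872 atm of N2 = (3/1) × 0.872 = 2.616 atm; available 3.62 atm, so N2 is limiting.
P(H2) remaining = 3.62 − (3/1) × 0.872 = 1.004 atm
P(gaseous products) = (2)/1 × 0.872 = 1.744 atm
P_total at 603 °C = 1.004 + 1.744 = 2.748 atm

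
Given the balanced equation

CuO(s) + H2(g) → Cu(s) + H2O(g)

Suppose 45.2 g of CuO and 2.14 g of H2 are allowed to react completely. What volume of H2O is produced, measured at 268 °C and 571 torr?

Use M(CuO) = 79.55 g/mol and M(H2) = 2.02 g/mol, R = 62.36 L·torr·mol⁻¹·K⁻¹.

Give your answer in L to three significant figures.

n(CuO) = 45.2 / 79.55 = 0.5682 mol
n(H2) = 2.14 / 2.02 = 1.059 mol
For 0.5682 mol CuO, stoichiometry requires (1/1) × 0.5682 = 0.5682 mol H2; 1.059 mol is available, so CuO is limiting.
n(H2O) = (1/1) × 0.5682 = 0.5682 mol
V(H2O) = nRT/P = 0.5682 × 62.36 × 541.15 / 571 = 33.58 L

33.6 L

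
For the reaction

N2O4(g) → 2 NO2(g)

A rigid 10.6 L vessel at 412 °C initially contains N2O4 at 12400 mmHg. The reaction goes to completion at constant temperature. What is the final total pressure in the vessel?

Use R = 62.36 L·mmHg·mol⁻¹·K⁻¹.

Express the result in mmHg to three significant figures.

24800 mmHg

At constant T and V, P ∝ n(gas): 1 mol gas → 2 mol gas.
P_final = (2/1) × 12400 = 24800 mmHg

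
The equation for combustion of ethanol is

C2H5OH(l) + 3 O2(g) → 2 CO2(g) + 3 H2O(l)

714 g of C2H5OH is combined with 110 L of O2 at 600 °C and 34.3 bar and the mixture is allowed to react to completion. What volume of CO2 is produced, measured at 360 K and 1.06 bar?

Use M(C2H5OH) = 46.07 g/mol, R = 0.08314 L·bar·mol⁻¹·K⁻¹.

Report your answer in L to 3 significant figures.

875 L

n(C2H5OH) = 714 / 46.07 = 15.50 mol
n(O2) = PV/RT = (34.3 × 110) / (0.08314 × 873.15) = 51.97 mol
For 15.50 mol C2H5OH, stoichiometry requires (3/1) × 15.50 = 46.50 mol O2; 51.97 mol is available, so C2H5OH is limiting.
n(CO2) = (2/1) × 15.50 = 31.00 mol
V(CO2) = nRT/P = 31.00 × 0.08314 × 360 / 1.06 = 875.3 L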